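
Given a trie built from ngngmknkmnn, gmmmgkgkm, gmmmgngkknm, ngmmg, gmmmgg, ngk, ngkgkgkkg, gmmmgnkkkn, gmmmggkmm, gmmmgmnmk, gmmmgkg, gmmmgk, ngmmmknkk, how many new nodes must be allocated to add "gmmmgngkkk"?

1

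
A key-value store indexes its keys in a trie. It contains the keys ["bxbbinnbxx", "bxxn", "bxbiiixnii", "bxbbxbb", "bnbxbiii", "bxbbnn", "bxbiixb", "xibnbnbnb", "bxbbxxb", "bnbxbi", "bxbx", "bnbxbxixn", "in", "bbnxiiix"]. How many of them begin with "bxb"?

Walk to "bxb"; the words in its subtree are exactly those with that prefix.
Words under "bxb": bxbbinnbxx, bxbbnn, bxbbxbb, bxbbxxb, bxbiiixnii, bxbiixb, bxbx
Count: 7

7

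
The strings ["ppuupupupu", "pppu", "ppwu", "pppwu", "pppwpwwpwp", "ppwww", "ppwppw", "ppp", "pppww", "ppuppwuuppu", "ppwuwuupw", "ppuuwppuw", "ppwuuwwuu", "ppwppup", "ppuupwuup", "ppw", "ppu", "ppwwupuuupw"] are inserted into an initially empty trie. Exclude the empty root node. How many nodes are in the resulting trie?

64

Trace insertions, counting only characters that open a new branch:
  "ppuupupupu" → 10 new (p, p, u, u, p, u, p, u, p, u)
  "pppu" → prefix "pp" already present; 2 new (p, u)
  "ppwu" → prefix "pp" already present; 2 new (w, u)
  "pppwu" → prefix "ppp" already present; 2 new (w, u)
  "pppwpwwpwp" → prefix "pppw" already present; 6 new (p, w, w, p, w, p)
  "ppwww" → prefix "ppw" already present; 2 new (w, w)
  "ppwppw" → prefix "ppw" already present; 3 new (p, p, w)
  "ppp" → prefix "ppp" already present; 0 new (none)
  "pppww" → prefix "pppw" already present; 1 new (w)
  "ppuppwuuppu" → prefix "ppu" already present; 8 new (p, p, w, u, u, p, p, u)
  "ppwuwuupw" → prefix "ppwu" already present; 5 new (w, u, u, p, w)
  "ppuuwppuw" → prefix "ppuu" already present; 5 new (w, p, p, u, w)
  "ppwuuwwuu" → prefix "ppwu" already present; 5 new (u, w, w, u, u)
  "ppwppup" → prefix "ppwpp" already present; 2 new (u, p)
  "ppuupwuup" → prefix "ppuup" already present; 4 new (w, u, u, p)
  "ppw" → prefix "ppw" already present; 0 new (none)
  "ppu" → prefix "ppu" already present; 0 new (none)
  "ppwwupuuupw" → prefix "ppww" already present; 7 new (u, p, u, u, u, p, w)
Total nodes = 10 + 2 + 2 + 2 + 6 + 2 + 3 + 0 + 1 + 8 + 5 + 5 + 5 + 2 + 4 + 0 + 0 + 7 = 64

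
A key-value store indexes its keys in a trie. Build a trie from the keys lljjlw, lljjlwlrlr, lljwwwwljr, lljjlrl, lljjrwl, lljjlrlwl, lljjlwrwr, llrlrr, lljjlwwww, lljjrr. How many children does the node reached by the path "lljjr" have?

Walk "lljjr" from the root, arriving at one node.
Characters that immediately follow "lljjr" among the stored strings: {r, w}.
That node has 2 child edges.

2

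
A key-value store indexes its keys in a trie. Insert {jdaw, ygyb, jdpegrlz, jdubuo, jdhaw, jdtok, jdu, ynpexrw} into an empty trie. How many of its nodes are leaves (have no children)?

A leaf is a node with no children — equivalently, the end of a word that is not a proper prefix of any other stored word.
Those words: "jdaw", "jdhaw", "jdpegrlz", "jdtok", "jdubuo", "ygyb", "ynpexrw"
Leaf count: 7

7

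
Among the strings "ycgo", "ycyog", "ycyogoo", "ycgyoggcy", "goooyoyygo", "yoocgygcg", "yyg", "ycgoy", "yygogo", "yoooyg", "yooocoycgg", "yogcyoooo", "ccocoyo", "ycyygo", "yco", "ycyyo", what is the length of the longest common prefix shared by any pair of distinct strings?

The deepest shared node is where two words last agree before diverging.
"ycyog" and "ycyogoo" agree on "ycyog" (5 characters) before diverging; nothing deeper is shared.
Longest shared-prefix length: 5

5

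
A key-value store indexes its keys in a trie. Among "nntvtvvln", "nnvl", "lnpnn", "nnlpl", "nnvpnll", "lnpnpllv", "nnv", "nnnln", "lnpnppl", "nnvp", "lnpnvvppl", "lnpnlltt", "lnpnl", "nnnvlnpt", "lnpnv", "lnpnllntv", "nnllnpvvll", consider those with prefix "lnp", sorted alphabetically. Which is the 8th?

DFS of the "lnp" subtree visits, in order: "lnpnl", "lnpnllntv", "lnpnlltt", "lnpnn", "lnpnpllv", "lnpnppl", "lnpnv", "lnpnvvppl"
Position 8: lnpnvvppl

lnpnvvppl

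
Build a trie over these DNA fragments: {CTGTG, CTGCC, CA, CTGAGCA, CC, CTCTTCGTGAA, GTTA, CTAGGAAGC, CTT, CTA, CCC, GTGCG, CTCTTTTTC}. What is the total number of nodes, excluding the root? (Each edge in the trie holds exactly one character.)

42

Insert word by word; a character creates a node only if that edge doesn't already exist:
  "CTGTG" → 5 new (C, T, G, T, G)
  "CTGCC" → prefix "CTG" already present; 2 new (C, C)
  "CA" → prefix "C" already present; 1 new (A)
  "CTGAGCA" → prefix "CTG" already present; 4 new (A, G, C, A)
  "CC" → prefix "C" already present; 1 new (C)
  "CTCTTCGTGAA" → prefix "CT" already present; 9 new (C, T, T, C, G, T, G, A, A)
  "GTTA" → 4 new (G, T, T, A)
  "CTAGGAAGC" → prefix "CT" already present; 7 new (A, G, G, A, A, G, C)
  "CTT" → prefix "CT" already present; 1 new (T)
  "CTA" → prefix "CTA" already present; 0 new (none)
  "CCC" → prefix "CC" already present; 1 new (C)
  "GTGCG" → prefix "GT" already present; 3 new (G, C, G)
  "CTCTTTTTC" → prefix "CTCTT" already present; 4 new (T, T, T, C)
Total nodes = 5 + 2 + 1 + 4 + 1 + 9 + 4 + 7 + 1 + 0 + 1 + 3 + 4 = 42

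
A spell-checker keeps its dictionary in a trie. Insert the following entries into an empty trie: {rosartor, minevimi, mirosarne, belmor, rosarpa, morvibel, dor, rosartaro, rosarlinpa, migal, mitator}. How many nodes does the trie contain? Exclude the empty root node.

For each word, the new-node count is its length minus the longest prefix already in the trie:
  "rosartor" → 8 new (r, o, s, a, r, t, o, r)
  "minevimi" → 8 new (m, i, n, e, v, i, m, i)
  "mirosarne" → prefix "mi" already present; 7 new (r, o, s, a, r, n, e)
  "belmor" → 6 new (b, e, l, m, o, r)
  "rosarpa" → prefix "rosar" already present; 2 new (p, a)
  "morvibel" → prefix "m" already present; 7 new (o, r, v, i, b, e, l)
  "dor" → 3 new (d, o, r)
  "rosartaro" → prefix "rosart" already present; 3 new (a, r, o)
  "rosarlinpa" → prefix "rosar" already present; 5 new (l, i, n, p, a)
  "migal" → prefix "mi" already present; 3 new (g, a, l)
  "mitator" → prefix "mi" already present; 5 new (t, a, t, o, r)
Total nodes = 8 + 8 + 7 + 6 + 2 + 7 + 3 + 3 + 5 + 3 + 5 = 57

57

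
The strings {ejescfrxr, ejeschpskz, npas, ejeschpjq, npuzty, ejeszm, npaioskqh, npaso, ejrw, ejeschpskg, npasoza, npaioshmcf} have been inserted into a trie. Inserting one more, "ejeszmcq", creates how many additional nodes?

2

The longest prefix of "ejeszmcq" already in the trie is "ejeszm" (length 6).
So 8 − 6 = 2 new nodes.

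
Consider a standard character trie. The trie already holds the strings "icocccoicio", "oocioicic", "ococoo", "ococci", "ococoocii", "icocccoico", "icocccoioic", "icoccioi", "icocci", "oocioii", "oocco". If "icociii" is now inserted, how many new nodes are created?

3

The longest prefix of "icociii" already in the trie is "icoc" (length 4).
So 7 − 4 = 3 new nodes.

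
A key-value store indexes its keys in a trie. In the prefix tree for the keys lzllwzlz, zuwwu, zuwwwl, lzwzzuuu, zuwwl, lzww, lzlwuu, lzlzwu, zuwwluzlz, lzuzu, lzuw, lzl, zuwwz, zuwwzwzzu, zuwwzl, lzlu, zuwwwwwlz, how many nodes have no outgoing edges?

14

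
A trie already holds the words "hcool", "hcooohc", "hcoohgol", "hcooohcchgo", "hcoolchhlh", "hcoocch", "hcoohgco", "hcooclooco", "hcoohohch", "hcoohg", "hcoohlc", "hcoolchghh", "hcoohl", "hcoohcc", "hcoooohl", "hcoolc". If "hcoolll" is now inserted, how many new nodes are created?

2

Walking "hcoolll" from the root, the first 5 characters ("hcool") follow existing edges; "l" is the first miss.
Each of the 2 remaining characters creates one node.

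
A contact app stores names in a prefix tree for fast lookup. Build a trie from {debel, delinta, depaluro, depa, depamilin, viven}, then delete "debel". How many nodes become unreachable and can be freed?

3

A node on "debel"'s path can go only if nothing else ends at it or branches off below it.
The suffix "bel" (3 nodes) is used only by "debel"; the node for "de" still has the child "l", so pruning stops there.
Nodes removed: 3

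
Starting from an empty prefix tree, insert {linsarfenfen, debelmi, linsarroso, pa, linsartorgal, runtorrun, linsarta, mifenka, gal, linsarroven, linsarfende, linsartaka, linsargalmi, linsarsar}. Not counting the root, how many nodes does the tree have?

66

Insert word by word; a character creates a node only if that edge doesn't already exist:
  "linsarfenfen" → 12 new (l, i, n, s, a, r, f, e, n, f, e, n)
  "debelmi" → 7 new (d, e, b, e, l, m, i)
  "linsarroso" → prefix "linsar" already present; 4 new (r, o, s, o)
  "pa" → 2 new (p, a)
  "linsartorgal" → prefix "linsar" already present; 6 new (t, o, r, g, a, l)
  "runtorrun" → 9 new (r, u, n, t, o, r, r, u, n)
  "linsarta" → prefix "linsart" already present; 1 new (a)
  "mifenka" → 7 new (m, i, f, e, n, k, a)
  "gal" → 3 new (g, a, l)
  "linsarroven" → prefix "linsarro" already present; 3 new (v, e, n)
  "linsarfende" → prefix "linsarfen" already present; 2 new (d, e)
  "linsartaka" → prefix "linsarta" already present; 2 new (k, a)
  "linsargalmi" → prefix "linsar" already present; 5 new (g, a, l, m, i)
  "linsarsar" → prefix "linsar" already present; 3 new (s, a, r)
Total nodes = 12 + 7 + 4 + 2 + 6 + 9 + 1 + 7 + 3 + 3 + 2 + 2 + 5 + 3 = 66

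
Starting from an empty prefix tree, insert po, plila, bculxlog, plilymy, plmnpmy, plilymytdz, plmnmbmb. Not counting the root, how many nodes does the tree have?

29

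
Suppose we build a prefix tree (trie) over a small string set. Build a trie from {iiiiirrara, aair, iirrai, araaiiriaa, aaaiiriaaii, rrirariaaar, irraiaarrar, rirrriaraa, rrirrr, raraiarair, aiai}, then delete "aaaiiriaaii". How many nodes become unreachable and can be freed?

After clearing the end-marker at "aaaiiriaaii", prune upward until reaching a node still needed by another word.
The suffix "aiiriaaii" (9 nodes) is used only by "aaaiiriaaii"; the node for "aa" still has the child "i", so pruning stops there.
Nodes removed: 9

9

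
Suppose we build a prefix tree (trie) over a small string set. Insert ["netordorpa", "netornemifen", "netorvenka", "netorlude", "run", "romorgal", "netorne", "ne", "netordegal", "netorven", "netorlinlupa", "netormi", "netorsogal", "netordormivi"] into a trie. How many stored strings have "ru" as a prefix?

1

Filter for entries beginning with "ru":
Matches: "run"
Count: 1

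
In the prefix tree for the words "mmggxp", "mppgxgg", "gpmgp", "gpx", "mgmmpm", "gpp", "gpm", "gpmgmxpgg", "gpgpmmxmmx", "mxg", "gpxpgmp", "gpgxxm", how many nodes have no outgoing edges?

A leaf is a node with no children — equivalently, the end of a word that is not a proper prefix of any other stored word.
Those words: "gpgpmmxmmx", "gpgxxm", "gpmgmxpgg", "gpmgp", "gpp", "gpxpgmp", "mgmmpm", "mmggxp", "mppgxgg", "mxg"
Leaf count: 10

10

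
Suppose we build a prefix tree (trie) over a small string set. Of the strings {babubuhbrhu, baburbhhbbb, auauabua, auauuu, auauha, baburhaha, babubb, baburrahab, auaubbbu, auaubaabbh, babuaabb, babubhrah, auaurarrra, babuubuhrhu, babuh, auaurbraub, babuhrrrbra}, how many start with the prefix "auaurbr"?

1

Filter for entries beginning with "auaurbr":
Words under "auaurbr": auaurbraub
Count: 1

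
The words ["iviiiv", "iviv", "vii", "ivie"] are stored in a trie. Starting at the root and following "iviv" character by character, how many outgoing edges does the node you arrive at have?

The children of the "iviv" node are the distinct next characters among strings starting with "iviv".
No stored string extends past "iviv".
That node has 0 child edges.

0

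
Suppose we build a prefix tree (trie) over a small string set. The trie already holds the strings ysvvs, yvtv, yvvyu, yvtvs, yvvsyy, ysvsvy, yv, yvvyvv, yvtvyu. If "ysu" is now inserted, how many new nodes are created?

1

Walking "ysu" from the root, the first 2 characters ("ys") follow existing edges; "u" is the first miss.
So 3 − 2 = 1 new nodes.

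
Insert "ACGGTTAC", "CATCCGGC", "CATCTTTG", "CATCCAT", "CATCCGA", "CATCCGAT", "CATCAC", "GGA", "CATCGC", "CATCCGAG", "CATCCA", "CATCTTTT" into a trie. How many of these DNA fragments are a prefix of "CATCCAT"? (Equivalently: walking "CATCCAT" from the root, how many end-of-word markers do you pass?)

2

Walk "CATCCAT" from the root; an end-of-word marker is hit whenever a stored word is a prefix of "CATCCAT".
Prefixes of the query that are stored words: "CATCCA", "CATCCAT"
Count: 2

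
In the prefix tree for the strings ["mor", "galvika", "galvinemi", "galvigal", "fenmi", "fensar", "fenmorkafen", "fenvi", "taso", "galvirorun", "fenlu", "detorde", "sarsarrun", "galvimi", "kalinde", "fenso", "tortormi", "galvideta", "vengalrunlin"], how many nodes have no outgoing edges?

19

A leaf is a node with no children — equivalently, the end of a word that is not a proper prefix of any other stored word.
Those words: "detorde", "fenlu", "fenmi", "fenmorkafen", "fensar", "fenso", "fenvi", "galvideta", "galvigal", "galvika", "galvimi", "galvinemi", "galvirorun", "kalinde", "mor", "sarsarrun", "taso", "tortormi", "vengalrunlin"
Leaf count: 19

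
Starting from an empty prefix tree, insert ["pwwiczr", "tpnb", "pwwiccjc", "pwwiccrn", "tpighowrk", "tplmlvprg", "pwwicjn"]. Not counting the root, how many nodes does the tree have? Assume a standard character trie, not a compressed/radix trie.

For each word, the new-node count is its length minus the longest prefix already in the trie:
  "pwwiczr" → 7 new (p, w, w, i, c, z, r)
  "tpnb" → 4 new (t, p, n, b)
  "pwwiccjc" → prefix "pwwic" already present; 3 new (c, j, c)
  "pwwiccrn" → prefix "pwwicc" already present; 2 new (r, n)
  "tpighowrk" → prefix "tp" already present; 7 new (i, g, h, o, w, r, k)
  "tplmlvprg" → prefix "tp" already present; 7 new (l, m, l, v, p, r, g)
  "pwwicjn" → prefix "pwwic" already present; 2 new (j, n)
Total nodes = 7 + 4 + 3 + 2 + 7 + 7 + 2 = 32

32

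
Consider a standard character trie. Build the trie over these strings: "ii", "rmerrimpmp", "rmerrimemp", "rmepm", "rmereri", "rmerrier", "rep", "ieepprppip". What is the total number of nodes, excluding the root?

33

Count nodes per top-level branch (shared prefixes stored once):
  'i'-branch (ieepprppip, ii): 11 nodes
  'r'-branch (rep, rmepm, rmereri, rmerrier, rmerrimemp, rmerrimpmp): 22 nodes
Sum: 33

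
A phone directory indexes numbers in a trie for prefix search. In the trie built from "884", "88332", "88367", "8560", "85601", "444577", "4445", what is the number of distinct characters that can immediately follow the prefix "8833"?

Follow the path "8833" to its node, then look at its outgoing edges.
Characters that immediately follow "8833" among the stored strings: {2}.
That node has 1 child edge.

1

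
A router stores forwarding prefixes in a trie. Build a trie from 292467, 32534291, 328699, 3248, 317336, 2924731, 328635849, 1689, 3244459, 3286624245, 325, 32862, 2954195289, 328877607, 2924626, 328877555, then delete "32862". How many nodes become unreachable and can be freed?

1

A node on "32862"'s path can go only if nothing else ends at it or branches off below it.
The suffix "2" (1 node) is used only by "32862"; the node for "3286" still has the child "9", so pruning stops there.
Nodes removed: 1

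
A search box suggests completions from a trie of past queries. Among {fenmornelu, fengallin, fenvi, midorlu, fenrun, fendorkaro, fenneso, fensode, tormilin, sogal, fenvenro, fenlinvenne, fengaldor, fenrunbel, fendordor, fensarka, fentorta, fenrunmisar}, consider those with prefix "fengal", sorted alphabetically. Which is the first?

fengaldor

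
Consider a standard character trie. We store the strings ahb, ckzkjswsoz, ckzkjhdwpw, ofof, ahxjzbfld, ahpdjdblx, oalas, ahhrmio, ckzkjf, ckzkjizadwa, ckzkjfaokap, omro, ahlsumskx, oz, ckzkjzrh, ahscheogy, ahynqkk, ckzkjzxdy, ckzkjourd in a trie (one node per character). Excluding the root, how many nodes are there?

90

Trace insertions, counting only characters that open a new branch:
  "ahb" → 3 new (a, h, b)
  "ckzkjswsoz" → 10 new (c, k, z, k, j, s, w, s, o, z)
  "ckzkjhdwpw" → prefix "ckzkj" already present; 5 new (h, d, w, p, w)
  "ofof" → 4 new (o, f, o, f)
  "ahxjzbfld" → prefix "ah" already present; 7 new (x, j, z, b, f, l, d)
  "ahpdjdblx" → prefix "ah" already present; 7 new (p, d, j, d, b, l, x)
  "oalas" → prefix "o" already present; 4 new (a, l, a, s)
  "ahhrmio" → prefix "ah" already present; 5 new (h, r, m, i, o)
  "ckzkjf" → prefix "ckzkj" already present; 1 new (f)
  "ckzkjizadwa" → prefix "ckzkj" already present; 6 new (i, z, a, d, w, a)
  "ckzkjfaokap" → prefix "ckzkjf" already present; 5 new (a, o, k, a, p)
  "omro" → prefix "o" already present; 3 new (m, r, o)
  "ahlsumskx" → prefix "ah" already present; 7 new (l, s, u, m, s, k, x)
  "oz" → prefix "o" already present; 1 new (z)
  "ckzkjzrh" → prefix "ckzkj" already present; 3 new (z, r, h)
  "ahscheogy" → prefix "ah" already present; 7 new (s, c, h, e, o, g, y)
  "ahynqkk" → prefix "ah" already present; 5 new (y, n, q, k, k)
  "ckzkjzxdy" → prefix "ckzkjz" already present; 3 new (x, d, y)
  "ckzkjourd" → prefix "ckzkj" already present; 4 new (o, u, r, d)
Total nodes = 3 + 10 + 5 + 4 + 7 + 7 + 4 + 5 + 1 + 6 + 5 + 3 + 7 + 1 + 3 + 7 + 5 + 3 + 4 = 90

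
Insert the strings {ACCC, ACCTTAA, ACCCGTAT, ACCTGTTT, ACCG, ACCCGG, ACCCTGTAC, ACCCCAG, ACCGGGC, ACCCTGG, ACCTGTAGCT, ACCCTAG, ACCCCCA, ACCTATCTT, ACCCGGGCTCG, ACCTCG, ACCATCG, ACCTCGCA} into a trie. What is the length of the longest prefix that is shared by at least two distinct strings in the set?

6

Equivalently: take the maximum, over all pairs, of their longest common prefix length.
"ACCCGG" and "ACCCGGGCTCG" agree on "ACCCGG" (6 characters) before diverging; nothing deeper is shared.
Longest shared-prefix length: 6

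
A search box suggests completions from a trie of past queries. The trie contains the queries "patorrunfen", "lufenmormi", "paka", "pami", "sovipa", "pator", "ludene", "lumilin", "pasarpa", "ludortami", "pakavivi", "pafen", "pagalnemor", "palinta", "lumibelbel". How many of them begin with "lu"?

5

Traverse to the node for "lu", then collect every word in that subtree.
Words under "lu": ludene, ludortami, lufenmormi, lumibelbel, lumilin
Count: 5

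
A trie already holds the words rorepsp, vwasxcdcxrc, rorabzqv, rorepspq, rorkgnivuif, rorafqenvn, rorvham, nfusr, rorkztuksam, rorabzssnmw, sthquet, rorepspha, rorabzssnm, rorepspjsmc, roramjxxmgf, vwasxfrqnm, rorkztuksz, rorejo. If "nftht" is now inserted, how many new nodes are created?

3

The longest prefix of "nftht" already in the trie is "nf" (length 2).
Each of the 3 remaining characters creates one node.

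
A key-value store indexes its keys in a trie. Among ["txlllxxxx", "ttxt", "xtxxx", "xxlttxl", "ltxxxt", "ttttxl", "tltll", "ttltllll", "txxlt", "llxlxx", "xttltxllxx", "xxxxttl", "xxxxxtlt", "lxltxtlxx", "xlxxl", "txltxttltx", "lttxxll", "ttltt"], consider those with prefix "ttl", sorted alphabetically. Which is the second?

ttltt

Filter for "ttl…" and sort: "ttltllll", "ttltt"
Position 2: ttltt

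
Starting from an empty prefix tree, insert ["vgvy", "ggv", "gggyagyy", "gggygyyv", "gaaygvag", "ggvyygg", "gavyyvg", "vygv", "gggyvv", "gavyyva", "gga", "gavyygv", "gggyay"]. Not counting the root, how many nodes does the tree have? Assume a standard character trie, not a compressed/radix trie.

43

Insert word by word; a character creates a node only if that edge doesn't already exist:
  "vgvy" → 4 new (v, g, v, y)
  "ggv" → 3 new (g, g, v)
  "gggyagyy" → prefix "gg" already present; 6 new (g, y, a, g, y, y)
  "gggygyyv" → prefix "gggy" already present; 4 new (g, y, y, v)
  "gaaygvag" → prefix "g" already present; 7 new (a, a, y, g, v, a, g)
  "ggvyygg" → prefix "ggv" already present; 4 new (y, y, g, g)
  "gavyyvg" → prefix "ga" already present; 5 new (v, y, y, v, g)
  "vygv" → prefix "v" already present; 3 new (y, g, v)
  "gggyvv" → prefix "gggy" already present; 2 new (v, v)
  "gavyyva" → prefix "gavyyv" already present; 1 new (a)
  "gga" → prefix "gg" already present; 1 new (a)
  "gavyygv" → prefix "gavyy" already present; 2 new (g, v)
  "gggyay" → prefix "gggya" already present; 1 new (y)
Total nodes = 4 + 3 + 6 + 4 + 7 + 4 + 5 + 3 + 2 + 1 + 1 + 2 + 1 = 43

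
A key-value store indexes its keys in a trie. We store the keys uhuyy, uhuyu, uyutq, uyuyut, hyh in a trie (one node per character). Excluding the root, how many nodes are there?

16

For each word, the new-node count is its length minus the longest prefix already in the trie:
  "uhuyy" → 5 new (u, h, u, y, y)
  "uhuyu" → prefix "uhuy" already present; 1 new (u)
  "uyutq" → prefix "u" already present; 4 new (y, u, t, q)
  "uyuyut" → prefix "uyu" already present; 3 new (y, u, t)
  "hyh" → 3 new (h, y, h)
Total nodes = 5 + 1 + 4 + 3 + 3 = 16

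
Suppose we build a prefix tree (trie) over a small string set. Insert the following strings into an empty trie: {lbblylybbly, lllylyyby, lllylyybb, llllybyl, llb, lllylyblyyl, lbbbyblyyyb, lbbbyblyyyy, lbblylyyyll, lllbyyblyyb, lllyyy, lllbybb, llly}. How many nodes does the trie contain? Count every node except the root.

Trace insertions, counting only characters that open a new branch:
  "lbblylybbly" → 11 new (l, b, b, l, y, l, y, b, b, l, y)
  "lllylyyby" → prefix "l" already present; 8 new (l, l, y, l, y, y, b, y)
  "lllylyybb" → prefix "lllylyyb" already present; 1 new (b)
  "llllybyl" → prefix "lll" already present; 5 new (l, y, b, y, l)
  "llb" → prefix "ll" already present; 1 new (b)
  "lllylyblyyl" → prefix "lllyly" already present; 5 new (b, l, y, y, l)
  "lbbbyblyyyb" → prefix "lbb" already present; 8 new (b, y, b, l, y, y, y, b)
  "lbbbyblyyyy" → prefix "lbbbyblyyy" already present; 1 new (y)
  "lbblylyyyll" → prefix "lbblyly" already present; 4 new (y, y, l, l)
  "lllbyyblyyb" → prefix "lll" already present; 8 new (b, y, y, b, l, y, y, b)
  "lllyyy" → prefix "llly" already present; 2 new (y, y)
  "lllbybb" → prefix "lllby" already present; 2 new (b, b)
  "llly" → prefix "llly" already present; 0 new (none)
Total nodes = 11 + 8 + 1 + 5 + 1 + 5 + 8 + 1 + 4 + 8 + 2 + 2 + 0 = 56

56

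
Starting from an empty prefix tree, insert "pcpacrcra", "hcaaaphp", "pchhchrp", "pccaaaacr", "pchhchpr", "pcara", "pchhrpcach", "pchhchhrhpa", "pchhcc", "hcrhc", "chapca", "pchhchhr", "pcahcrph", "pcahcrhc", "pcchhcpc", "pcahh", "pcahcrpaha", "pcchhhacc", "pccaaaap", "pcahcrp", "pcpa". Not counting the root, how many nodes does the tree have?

Count nodes per top-level branch (shared prefixes stored once):
  'c'-branch (chapca): 6 nodes
  'h'-branch (hcaaaphp, hcrhc): 11 nodes
  'p'-branch (pcahcrhc, pcahcrp, pcahcrpaha, pcahcrph, pcahh, pcara, pccaaaacr, pccaaaap, pcchhcpc, pcchhhacc, pchhcc, pchhchhr, pchhchhrhpa, pchhchpr, pchhchrp, pchhrpcach, pcpa, pcpacrcra): 60 nodes
Sum: 77

77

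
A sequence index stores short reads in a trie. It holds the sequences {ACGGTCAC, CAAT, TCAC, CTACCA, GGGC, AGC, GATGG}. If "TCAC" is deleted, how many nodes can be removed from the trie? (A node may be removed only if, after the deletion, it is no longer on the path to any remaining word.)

4

A node on "TCAC"'s path can go only if nothing else ends at it or branches off below it.
No other word shares any prefix with "TCAC", so all 4 of its nodes go.
Nodes removed: 4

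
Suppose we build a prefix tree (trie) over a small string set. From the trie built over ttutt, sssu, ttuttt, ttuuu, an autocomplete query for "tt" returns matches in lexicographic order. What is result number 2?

ttuttt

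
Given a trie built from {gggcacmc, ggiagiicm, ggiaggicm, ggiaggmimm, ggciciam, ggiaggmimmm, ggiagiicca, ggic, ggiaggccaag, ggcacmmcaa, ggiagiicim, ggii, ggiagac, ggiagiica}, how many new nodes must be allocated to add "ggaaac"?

4

"gg" is already a path in the trie; the remaining "aaac" must be added.
New nodes needed: |"ggaaac"| − 2 = 6 − 2 = 4.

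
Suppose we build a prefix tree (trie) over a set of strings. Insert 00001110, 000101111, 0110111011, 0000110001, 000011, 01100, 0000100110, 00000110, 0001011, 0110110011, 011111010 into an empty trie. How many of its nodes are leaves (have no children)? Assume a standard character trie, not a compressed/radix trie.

9

A leaf is a node with no children — equivalently, the end of a word that is not a proper prefix of any other stored word.
Those words: "00000110", "0000100110", "0000110001", "00001110", "000101111", "01100", "0110110011", "0110111011", "011111010"
Leaf count: 9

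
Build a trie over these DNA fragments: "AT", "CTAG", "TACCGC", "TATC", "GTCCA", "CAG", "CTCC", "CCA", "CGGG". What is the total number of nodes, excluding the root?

28

Insert word by word; a character creates a node only if that edge doesn't already exist:
  "AT" → 2 new (A, T)
  "CTAG" → 4 new (C, T, A, G)
  "TACCGC" → 6 new (T, A, C, C, G, C)
  "TATC" → prefix "TA" already present; 2 new (T, C)
  "GTCCA" → 5 new (G, T, C, C, A)
  "CAG" → prefix "C" already present; 2 new (A, G)
  "CTCC" → prefix "CT" already present; 2 new (C, C)
  "CCA" → prefix "C" already present; 2 new (C, A)
  "CGGG" → prefix "C" already present; 3 new (G, G, G)
Total nodes = 2 + 4 + 6 + 2 + 5 + 2 + 2 + 2 + 3 = 28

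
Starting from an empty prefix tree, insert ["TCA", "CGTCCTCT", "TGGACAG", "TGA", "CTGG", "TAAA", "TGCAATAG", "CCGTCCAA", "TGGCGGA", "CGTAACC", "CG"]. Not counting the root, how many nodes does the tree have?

Insert word by word; a character creates a node only if that edge doesn't already exist:
  "TCA" → 3 new (T, C, A)
  "CGTCCTCT" → 8 new (C, G, T, C, C, T, C, T)
  "TGGACAG" → prefix "T" already present; 6 new (G, G, A, C, A, G)
  "TGA" → prefix "TG" already present; 1 new (A)
  "CTGG" → prefix "C" already present; 3 new (T, G, G)
  "TAAA" → prefix "T" already present; 3 new (A, A, A)
  "TGCAATAG" → prefix "TG" already present; 6 new (C, A, A, T, A, G)
  "CCGTCCAA" → prefix "C" already present; 7 new (C, G, T, C, C, A, A)
  "TGGCGGA" → prefix "TGG" already present; 4 new (C, G, G, A)
  "CGTAACC" → prefix "CGT" already present; 4 new (A, A, C, C)
  "CG" → prefix "CG" already present; 0 new (none)
Total nodes = 3 + 8 + 6 + 1 + 3 + 3 + 6 + 7 + 4 + 4 + 0 = 45

45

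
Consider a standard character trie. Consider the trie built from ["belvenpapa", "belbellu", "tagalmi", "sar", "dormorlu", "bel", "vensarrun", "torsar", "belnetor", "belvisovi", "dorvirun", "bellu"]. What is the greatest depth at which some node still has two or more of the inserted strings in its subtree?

4

Equivalently: take the maximum, over all pairs, of their longest common prefix length.
"belvenpapa" and "belvisovi" agree on "belv" (4 characters) before diverging; nothing deeper is shared.
Longest shared-prefix length: 4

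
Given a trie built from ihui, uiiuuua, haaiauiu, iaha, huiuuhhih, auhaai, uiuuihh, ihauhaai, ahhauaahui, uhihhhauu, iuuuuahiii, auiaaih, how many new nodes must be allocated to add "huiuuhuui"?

3

Walking "huiuuhuui" from the root, the first 6 characters ("huiuuh") follow existing edges; "u" is the first miss.
Each of the 3 remaining characters creates one node.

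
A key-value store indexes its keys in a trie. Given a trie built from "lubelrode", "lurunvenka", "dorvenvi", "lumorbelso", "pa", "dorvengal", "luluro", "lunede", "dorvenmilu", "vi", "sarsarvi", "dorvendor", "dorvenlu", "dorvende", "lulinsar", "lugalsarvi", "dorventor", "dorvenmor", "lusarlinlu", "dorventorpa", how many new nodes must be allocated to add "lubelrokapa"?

Walking "lubelrokapa" from the root, the first 7 characters ("lubelro") follow existing edges; "k" is the first miss.
New nodes needed: |"lubelrokapa"| − 7 = 11 − 7 = 4.

4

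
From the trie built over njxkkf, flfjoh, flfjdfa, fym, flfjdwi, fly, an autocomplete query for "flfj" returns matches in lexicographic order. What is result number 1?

Words with prefix "flfj", in lexicographic order: "flfjdfa", "flfjdwi", "flfjoh"
Position 1: flfjdfa

flfjdfa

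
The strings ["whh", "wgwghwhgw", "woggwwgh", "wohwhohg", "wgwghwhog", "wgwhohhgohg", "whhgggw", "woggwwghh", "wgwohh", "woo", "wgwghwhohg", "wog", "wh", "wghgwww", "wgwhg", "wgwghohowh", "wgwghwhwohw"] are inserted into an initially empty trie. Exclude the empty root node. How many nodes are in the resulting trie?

Count nodes per top-level branch (shared prefixes stored once):
  'w'-branch (wghgwww, wgwghohowh, wgwghwhgw, wgwghwhog, wgwghwhohg, wgwghwhwohw, wgwhg, wgwhohhgohg, wgwohh, wh, whh, whhgggw, wog, woggwwgh, woggwwghh, wohwhohg, woo): 60 nodes
Sum: 60

60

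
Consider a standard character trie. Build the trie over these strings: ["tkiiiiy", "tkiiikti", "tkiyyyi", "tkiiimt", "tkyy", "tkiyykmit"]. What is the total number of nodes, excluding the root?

22

Count nodes per top-level branch (shared prefixes stored once):
  't'-branch (tkiiiiy, tkiiikti, tkiiimt, tkiyykmit, tkiyyyi, tkyy): 22 nodes
Sum: 22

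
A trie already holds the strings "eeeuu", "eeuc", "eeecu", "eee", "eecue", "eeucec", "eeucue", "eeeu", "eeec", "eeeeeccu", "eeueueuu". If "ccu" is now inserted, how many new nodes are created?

3

Nothing in the trie begins with "c"; the whole of "ccu" is new.
3 − 0 = 3 new nodes.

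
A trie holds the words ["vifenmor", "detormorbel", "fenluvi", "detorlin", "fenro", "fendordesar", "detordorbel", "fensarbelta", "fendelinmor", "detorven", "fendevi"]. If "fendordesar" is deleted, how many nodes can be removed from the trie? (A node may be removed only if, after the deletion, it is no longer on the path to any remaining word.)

7

Walk "fendordesar" from the leaf back toward the root, removing each node that no remaining word uses.
The suffix "ordesar" (7 nodes) is used only by "fendordesar"; the node for "fend" still has the child "e", so pruning stops there.
Nodes removed: 7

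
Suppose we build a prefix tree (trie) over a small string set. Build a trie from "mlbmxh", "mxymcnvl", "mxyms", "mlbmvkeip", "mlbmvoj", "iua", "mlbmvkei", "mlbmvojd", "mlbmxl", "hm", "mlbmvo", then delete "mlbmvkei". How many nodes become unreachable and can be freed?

A node on "mlbmvkei"'s path can go only if nothing else ends at it or branches off below it.
Every node on "mlbmvkei" is still needed (e.g. by "mlbmvkeip"), so nothing is freed.
Nodes removed: 0

0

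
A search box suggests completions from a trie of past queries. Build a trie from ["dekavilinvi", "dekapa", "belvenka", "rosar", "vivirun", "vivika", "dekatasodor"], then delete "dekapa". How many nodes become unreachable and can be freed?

2

Walk "dekapa" from the leaf back toward the root, removing each node that no remaining word uses.
The suffix "pa" (2 nodes) is used only by "dekapa"; the node for "deka" still has the child "v", so pruning stops there.
Nodes removed: 2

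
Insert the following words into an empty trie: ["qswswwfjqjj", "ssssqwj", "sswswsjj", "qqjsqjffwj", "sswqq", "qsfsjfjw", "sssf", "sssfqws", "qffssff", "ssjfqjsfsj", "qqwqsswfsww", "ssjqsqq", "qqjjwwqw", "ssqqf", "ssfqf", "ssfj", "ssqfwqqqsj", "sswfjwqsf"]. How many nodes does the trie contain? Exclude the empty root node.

For each word, the new-node count is its length minus the longest prefix already in the trie:
  "qswswwfjqjj" → 11 new (q, s, w, s, w, w, f, j, q, j, j)
  "ssssqwj" → 7 new (s, s, s, s, q, w, j)
  "sswswsjj" → prefix "ss" already present; 6 new (w, s, w, s, j, j)
  "qqjsqjffwj" → prefix "q" already present; 9 new (q, j, s, q, j, f, f, w, j)
  "sswqq" → prefix "ssw" already present; 2 new (q, q)
  "qsfsjfjw" → prefix "qs" already present; 6 new (f, s, j, f, j, w)
  "sssf" → prefix "sss" already present; 1 new (f)
  "sssfqws" → prefix "sssf" already present; 3 new (q, w, s)
  "qffssff" → prefix "q" already present; 6 new (f, f, s, s, f, f)
  "ssjfqjsfsj" → prefix "ss" already present; 8 new (j, f, q, j, s, f, s, j)
  "qqwqsswfsww" → prefix "qq" already present; 9 new (w, q, s, s, w, f, s, w, w)
  "ssjqsqq" → prefix "ssj" already present; 4 new (q, s, q, q)
  "qqjjwwqw" → prefix "qqj" already present; 5 new (j, w, w, q, w)
  "ssqqf" → prefix "ss" already present; 3 new (q, q, f)
  "ssfqf" → prefix "ss" already present; 3 new (f, q, f)
  "ssfj" → prefix "ssf" already present; 1 new (j)
  "ssqfwqqqsj" → prefix "ssq" already present; 7 new (f, w, q, q, q, s, j)
  "sswfjwqsf" → prefix "ssw" already present; 6 new (f, j, w, q, s, f)
Total nodes = 11 + 7 + 6 + 9 + 2 + 6 + 1 + 3 + 6 + 8 + 9 + 4 + 5 + 3 + 3 + 1 + 7 + 6 = 97

97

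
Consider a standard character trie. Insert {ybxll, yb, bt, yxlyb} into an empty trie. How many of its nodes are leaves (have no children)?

3

A leaf is a node with no children — equivalently, the end of a word that is not a proper prefix of any other stored word.
Those words: "bt", "ybxll", "yxlyb"
Leaf count: 3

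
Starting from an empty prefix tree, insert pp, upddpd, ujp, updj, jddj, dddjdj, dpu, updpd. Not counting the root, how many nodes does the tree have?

25

For each word, the new-node count is its length minus the longest prefix already in the trie:
  "pp" → 2 new (p, p)
  "upddpd" → 6 new (u, p, d, d, p, d)
  "ujp" → prefix "u" already present; 2 new (j, p)
  "updj" → prefix "upd" already present; 1 new (j)
  "jddj" → 4 new (j, d, d, j)
  "dddjdj" → 6 new (d, d, d, j, d, j)
  "dpu" → prefix "d" already present; 2 new (p, u)
  "updpd" → prefix "upd" already present; 2 new (p, d)
Total nodes = 2 + 6 + 2 + 1 + 4 + 6 + 2 + 2 = 25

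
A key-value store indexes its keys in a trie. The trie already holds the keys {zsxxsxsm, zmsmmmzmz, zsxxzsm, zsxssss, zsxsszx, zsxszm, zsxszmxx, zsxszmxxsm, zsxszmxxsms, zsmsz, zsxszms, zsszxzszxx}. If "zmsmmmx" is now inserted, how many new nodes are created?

Walking "zmsmmmx" from the root, the first 6 characters ("zmsmmm") follow existing edges; "x" is the first miss.
So 7 − 6 = 1 new nodes.

1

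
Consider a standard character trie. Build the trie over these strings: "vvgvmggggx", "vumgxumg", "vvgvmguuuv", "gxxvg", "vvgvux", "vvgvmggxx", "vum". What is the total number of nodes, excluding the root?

30

Trie structure (* marks end of a word):
(root)
├─ g
│  └─ x
│     └─ x
│        └─ v
│           └─ g *
└─ v
   ├─ u
   │  └─ m *
   │     └─ g
   │        └─ x
   │           └─ u
   │              └─ m
   │                 └─ g *
   └─ v
      └─ g
         └─ v
            ├─ m
            │  └─ g
            │     ├─ g
            │     │  ├─ g
            │     │  │  └─ g
            │     │  │     └─ x *
            │     │  └─ x
            │     │     └─ x *
            │     └─ u
            │        └─ u
            │           └─ u
            │              └─ v *
            └─ u
               └─ x *
Counting every labelled node above: 30.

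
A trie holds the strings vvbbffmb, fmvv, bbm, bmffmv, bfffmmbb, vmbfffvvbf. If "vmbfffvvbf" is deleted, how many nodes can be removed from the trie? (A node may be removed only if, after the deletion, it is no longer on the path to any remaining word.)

9

After clearing the end-marker at "vmbfffvvbf", prune upward until reaching a node still needed by another word.
The suffix "mbfffvvbf" (9 nodes) is used only by "vmbfffvvbf"; the node for "v" still has the child "v", so pruning stops there.
Nodes removed: 9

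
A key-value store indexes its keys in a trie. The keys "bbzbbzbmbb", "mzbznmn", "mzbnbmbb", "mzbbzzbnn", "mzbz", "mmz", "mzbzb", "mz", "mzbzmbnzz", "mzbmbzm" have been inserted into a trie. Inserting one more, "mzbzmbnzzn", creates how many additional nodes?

Walking "mzbzmbnzzn" from the root, the first 9 characters ("mzbzmbnzz") follow existing edges; "n" is the first miss.
Each of the 1 remaining characters creates one node.

1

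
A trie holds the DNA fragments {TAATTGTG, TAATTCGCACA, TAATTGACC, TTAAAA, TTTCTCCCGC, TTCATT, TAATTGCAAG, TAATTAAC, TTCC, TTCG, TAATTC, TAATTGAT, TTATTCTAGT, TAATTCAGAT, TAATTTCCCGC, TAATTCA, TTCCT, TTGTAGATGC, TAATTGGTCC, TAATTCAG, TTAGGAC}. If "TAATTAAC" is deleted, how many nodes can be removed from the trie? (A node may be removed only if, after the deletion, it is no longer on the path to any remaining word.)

3

A node on "TAATTAAC"'s path can go only if nothing else ends at it or branches off below it.
The suffix "AAC" (3 nodes) is used only by "TAATTAAC"; the node for "TAATT" still has the child "G", so pruning stops there.
Nodes removed: 3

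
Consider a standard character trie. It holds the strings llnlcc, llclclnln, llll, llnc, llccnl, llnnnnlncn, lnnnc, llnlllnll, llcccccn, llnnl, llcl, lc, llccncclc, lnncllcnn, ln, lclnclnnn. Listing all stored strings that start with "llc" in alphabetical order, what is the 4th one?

Words with prefix "llc", in lexicographic order: "llcccccn", "llccncclc", "llccnl", "llcl", "llclclnln"
Position 4: llcl

llcl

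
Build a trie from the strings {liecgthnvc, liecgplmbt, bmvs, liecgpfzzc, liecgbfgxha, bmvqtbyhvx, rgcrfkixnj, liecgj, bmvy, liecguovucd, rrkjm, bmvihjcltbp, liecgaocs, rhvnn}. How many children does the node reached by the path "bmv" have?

4

Follow the path "bmv" to its node, then look at its outgoing edges.
Distinct next characters after "bmv": i, q, s, y.
That node has 4 child edges.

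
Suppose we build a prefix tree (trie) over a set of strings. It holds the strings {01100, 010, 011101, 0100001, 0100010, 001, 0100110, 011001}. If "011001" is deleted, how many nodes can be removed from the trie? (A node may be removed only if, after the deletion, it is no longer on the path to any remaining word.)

Walk "011001" from the leaf back toward the root, removing each node that no remaining word uses.
The suffix "1" (1 node) is used only by "011001"; "01100" is itself a stored word, so pruning stops there.
Nodes removed: 1

1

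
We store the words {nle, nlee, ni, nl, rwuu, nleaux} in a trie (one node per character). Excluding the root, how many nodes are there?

12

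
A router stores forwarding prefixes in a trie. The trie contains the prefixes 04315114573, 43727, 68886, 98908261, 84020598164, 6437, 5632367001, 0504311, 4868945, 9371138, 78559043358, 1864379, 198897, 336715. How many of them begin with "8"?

Traverse to the node for "8", then collect every word in that subtree.
Words under "8": 84020598164
Count: 1

1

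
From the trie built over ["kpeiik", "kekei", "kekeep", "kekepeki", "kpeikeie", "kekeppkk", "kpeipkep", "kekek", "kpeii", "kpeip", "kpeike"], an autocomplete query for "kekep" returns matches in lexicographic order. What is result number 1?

kekepeki

Filter for "kekep…" and sort: "kekepeki", "kekeppkk"
The 1st is kekepeki.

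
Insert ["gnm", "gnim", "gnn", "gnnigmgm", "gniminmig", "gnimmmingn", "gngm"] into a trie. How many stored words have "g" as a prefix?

Traverse to the node for "g", then collect every word in that subtree.
Words under "g": gngm, gnim, gniminmig, gnimmmingn, gnm, gnn, gnnigmgm
Count: 7

7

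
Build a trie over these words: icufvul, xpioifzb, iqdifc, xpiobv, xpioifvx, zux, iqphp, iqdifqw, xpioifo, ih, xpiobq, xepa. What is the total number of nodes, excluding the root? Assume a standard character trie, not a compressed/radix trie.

Count nodes per top-level branch (shared prefixes stored once):
  'i'-branch (icufvul, ih, iqdifc, iqdifqw, iqphp): 18 nodes
  'x'-branch (xepa, xpiobq, xpiobv, xpioifo, xpioifvx, xpioifzb): 17 nodes
  'z'-branch (zux): 3 nodes
Sum: 38

38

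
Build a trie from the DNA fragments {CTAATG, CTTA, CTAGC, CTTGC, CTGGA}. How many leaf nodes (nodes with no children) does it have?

5

Leaves are exactly the stored words that no other stored word extends.
Those words: "CTAATG", "CTAGC", "CTGGA", "CTTA", "CTTGC"
Leaf count: 5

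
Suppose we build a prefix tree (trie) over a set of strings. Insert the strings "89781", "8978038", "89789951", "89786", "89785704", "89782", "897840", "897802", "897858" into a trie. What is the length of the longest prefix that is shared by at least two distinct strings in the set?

5

Equivalently: take the maximum, over all pairs, of their longest common prefix length.
"897802" and "8978038" agree on "89780" (5 characters) before diverging; nothing deeper is shared.
Longest shared-prefix length: 5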